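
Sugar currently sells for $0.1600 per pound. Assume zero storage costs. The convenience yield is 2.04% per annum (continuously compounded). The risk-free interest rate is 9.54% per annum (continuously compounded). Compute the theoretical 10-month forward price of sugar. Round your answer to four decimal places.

Net carry = r + u − y = 0.0954 + 0.0000 − 0.0204 = 0.0750
F = S·e^((r+u−y)T) = 0.1600 · e^(0.0750 × 10/12) = 0.1600 · e^0.062500
= 0.1600 × 1.064494 = $0.1703 per pound

$0.1703 per pound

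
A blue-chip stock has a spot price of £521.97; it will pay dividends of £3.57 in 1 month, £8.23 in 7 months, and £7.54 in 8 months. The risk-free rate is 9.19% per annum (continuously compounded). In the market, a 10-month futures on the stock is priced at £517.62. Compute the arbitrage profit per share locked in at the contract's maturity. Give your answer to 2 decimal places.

PV(dividends) I = 3.57·e^(−0.0919·1/12) + 8.23·e^(−0.0919·7/12) + 7.54·e^(−0.0919·8/12) = 18.4351
Fair futures F* = (S − I)·e^(rT) = (521.97 − 18.4351)·e^0.076583 = 503.5349 × 1.079592 = 543.6122
Market £517.62 < fair 543.6122: forward underpriced → reverse cash-and-carry (short the stock, invest proceeds at r, pay the dividends, go long the forward).
Profit at T = |F_mkt − F*| = |517.62 − 543.6122| = £25.99 per share

£25.99 per share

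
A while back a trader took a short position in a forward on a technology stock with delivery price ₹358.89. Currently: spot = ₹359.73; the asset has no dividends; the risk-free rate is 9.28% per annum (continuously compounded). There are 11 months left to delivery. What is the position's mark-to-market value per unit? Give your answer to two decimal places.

Current fair forward for the remaining 11 months: F = S·e^(r·T), r = 0.0928
F = 359.73 · e^(0.0928 × 11/12) = 359.73 × 1.088790 = 391.6704
Value of long forward = (F − K)·e^(−rT) = (391.6704 − 358.89) · e^(−0.0928·11/12)
= 32.7804 × 0.918451 = 30.11
Short position value = −(long value) = -₹30.11

-₹30.11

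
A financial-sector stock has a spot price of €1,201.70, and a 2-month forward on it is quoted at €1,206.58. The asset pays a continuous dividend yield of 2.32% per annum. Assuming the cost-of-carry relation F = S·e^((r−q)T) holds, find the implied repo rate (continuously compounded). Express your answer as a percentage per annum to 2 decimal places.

From F = S·e^((r−q)T): (r − q) = ln(F/S)/T
ln(1206.58/1201.70) = ln(1.004061) = 0.004053
(r − q) = 0.004053 / (2/12) = 0.024318
r = ln(F/S)/T + q = 0.024318 + 0.0232 = 0.047518
r = 4.75%

4.75%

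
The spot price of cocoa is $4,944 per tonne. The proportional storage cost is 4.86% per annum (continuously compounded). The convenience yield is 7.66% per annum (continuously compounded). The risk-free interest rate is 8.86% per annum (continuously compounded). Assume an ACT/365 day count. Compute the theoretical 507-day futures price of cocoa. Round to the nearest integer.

$5,378 per tonne

Net carry = r + u − y = 0.0886 + 0.0486 − 0.0766 = 0.0606
F = S·e^((r+u−y)T) = 4944 · e^(0.0606 × 507/365) = 4944 · e^0.084176
= 4944 × 1.087820 = $5,378 per tonne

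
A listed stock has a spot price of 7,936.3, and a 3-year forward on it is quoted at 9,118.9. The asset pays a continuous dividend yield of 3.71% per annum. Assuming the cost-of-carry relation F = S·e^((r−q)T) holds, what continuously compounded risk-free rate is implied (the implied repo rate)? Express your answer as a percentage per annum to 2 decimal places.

8.34%

From F = S·e^((r−q)T): (r − q) = ln(F/S)/T
ln(9118.9/7936.3) = ln(1.149012) = 0.138902
(r − q) = 0.138902 / (3) = 0.046301
r = ln(F/S)/T + q = 0.046301 + 0.0371 = 0.083401
r = 8.34%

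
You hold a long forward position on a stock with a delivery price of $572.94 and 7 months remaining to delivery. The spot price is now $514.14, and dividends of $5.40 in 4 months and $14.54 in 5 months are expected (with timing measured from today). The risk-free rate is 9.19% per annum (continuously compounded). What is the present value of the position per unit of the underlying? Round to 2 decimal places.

PV(remaining dividends) I = 5.40·e^(−0.0919·4/12) + 14.54·e^(−0.0919·5/12) = 19.2309
Current forward F = (S − I)·e^(rT) = (514.14 − 19.2309)·e^(0.0919·7/12) = 494.9091 × 1.055071 = 522.1642
Value (long) = (F − K)·e^(−rT) = (522.1642 − 572.94) × 0.947803 = -48.1255
Value = -$48.13

-$48.13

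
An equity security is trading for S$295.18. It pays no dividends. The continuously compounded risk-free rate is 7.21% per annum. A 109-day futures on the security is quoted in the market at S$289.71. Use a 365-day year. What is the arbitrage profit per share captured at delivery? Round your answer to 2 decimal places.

S$11.89 per share

Fair futures: F* = S·e^(carry·T), with carry = r = 0.0721
F* = 295.18 · e^(0.0721 × 109/365) = 295.18 · e^0.021531 = 295.18 × 1.021764 = S$301.6043
Market S$289.71 < fair S$301.6043: forward underpriced → reverse cash-and-carry (short spot, go long the forward).
At maturity, profit = |F_mkt − F*| = |289.71 − 301.6043| = S$11.89 per share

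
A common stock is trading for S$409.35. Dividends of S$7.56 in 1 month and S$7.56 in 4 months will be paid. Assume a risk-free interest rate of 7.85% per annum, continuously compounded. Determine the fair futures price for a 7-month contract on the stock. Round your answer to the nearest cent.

PV(dividends) I = 7.56·e^(−0.0785·1/12) + 7.56·e^(−0.0785·4/12)
I = 7.5107 + 7.3647 = 14.8754
F = (S − I)·e^(rT) = (409.35 − 14.8754) · e^(0.0785·7/12)
= 394.4746 · e^0.045792 = 394.4746 × 1.046857 = S$412.96

S$412.96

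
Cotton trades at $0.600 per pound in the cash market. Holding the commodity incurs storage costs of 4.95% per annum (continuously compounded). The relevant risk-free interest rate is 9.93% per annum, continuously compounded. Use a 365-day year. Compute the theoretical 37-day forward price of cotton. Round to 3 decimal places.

$0.609 per pound

Net carry = r + u − y = 0.0993 + 0.0495 − 0.0000 = 0.1488
F = S·e^((r+u−y)T) = 0.600 · e^(0.1488 × 37/365) = 0.600 · e^0.015084
= 0.600 × 1.015198 = $0.609 per pound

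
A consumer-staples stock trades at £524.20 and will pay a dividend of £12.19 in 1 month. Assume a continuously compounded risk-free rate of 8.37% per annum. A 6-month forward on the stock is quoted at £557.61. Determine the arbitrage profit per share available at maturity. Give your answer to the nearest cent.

PV(dividends) I = 12.19·e^(−0.0837·1/12) = 12.1053
Fair forward F* = (S − I)·e^(rT) = (524.20 − 12.1053)·e^0.041850 = 512.0947 × 1.042738 = 533.9806
Market £557.61 > fair 533.9806: forward overpriced → cash-and-carry (borrow at r, buy the stock and collect the dividends, short the forward).
Profit at T = |F_mkt − F*| = |557.61 − 533.9806| = £23.63 per share

£23.63 per share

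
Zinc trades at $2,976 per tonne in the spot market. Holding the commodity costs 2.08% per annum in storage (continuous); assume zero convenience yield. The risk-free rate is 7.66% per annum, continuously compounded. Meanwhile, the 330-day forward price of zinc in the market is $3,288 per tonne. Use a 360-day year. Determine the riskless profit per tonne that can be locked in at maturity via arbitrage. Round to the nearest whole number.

Fair forward: F* = S·e^(carry·T), with carry = (r + u) = 0.0766 + 0.0208 = 0.0974
F* = 2976 · e^(0.0974 × 330/360) = 2976 · e^0.089283 = 2976 × 1.093390 = $3253.9286
Market $3288 > fair $3253.9286: forward overpriced → cash-and-carry (buy spot, short the forward).
At maturity, profit = |F_mkt − F*| = |3288 − 3253.9286| = $34 per tonne

$34 per tonne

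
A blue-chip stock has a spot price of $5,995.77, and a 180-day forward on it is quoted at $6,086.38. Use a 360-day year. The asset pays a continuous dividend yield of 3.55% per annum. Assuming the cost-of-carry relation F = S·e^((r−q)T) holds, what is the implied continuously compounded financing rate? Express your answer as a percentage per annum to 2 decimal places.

From F = S·e^((r−q)T): (r − q) = ln(F/S)/T
ln(6086.38/5995.77) = ln(1.015112) = 0.014999
(r − q) = 0.014999 / (180/360) = 0.029998
r = ln(F/S)/T + q = 0.029998 + 0.0355 = 0.065498
r = 6.55%

6.55%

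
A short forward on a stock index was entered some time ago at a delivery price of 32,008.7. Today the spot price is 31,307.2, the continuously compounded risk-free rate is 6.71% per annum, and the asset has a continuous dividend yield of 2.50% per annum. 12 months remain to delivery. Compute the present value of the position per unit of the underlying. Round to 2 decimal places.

-602.83

Current fair forward for the remaining 12 months: F = S·e^((r − q)·T), (r − q) = 0.0671 − 0.0250 = 0.0421
F = 31307.2 · e^(0.0421 × 12/12) = 31307.2 × 1.04299877 = 32653.3711
Value of long forward = (F − K)·e^(−rT) = (32653.3711 − 32008.7) · e^(−0.0671·12/12)
= 644.6711 × 0.93510169 = 602.83
Short position value = −(long value) = -602.83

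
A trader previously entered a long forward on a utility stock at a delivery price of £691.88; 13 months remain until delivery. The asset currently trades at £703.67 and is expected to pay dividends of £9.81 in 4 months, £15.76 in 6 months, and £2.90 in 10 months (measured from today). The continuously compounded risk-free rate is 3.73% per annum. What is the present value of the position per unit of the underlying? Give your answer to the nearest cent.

PV(remaining dividends) I = 9.81·e^(−0.0373·4/12) + 15.76·e^(−0.0373·6/12) + 2.90·e^(−0.0373·10/12) = 27.9688
Current forward F = (S − I)·e^(rT) = (703.67 − 27.9688)·e^(0.0373·13/12) = 675.7012 × 1.041236 = 703.5644
Value (long) = (F − K)·e^(−rT) = (703.5644 − 691.88) × 0.960397 = 11.2217
Value = £11.22

£11.22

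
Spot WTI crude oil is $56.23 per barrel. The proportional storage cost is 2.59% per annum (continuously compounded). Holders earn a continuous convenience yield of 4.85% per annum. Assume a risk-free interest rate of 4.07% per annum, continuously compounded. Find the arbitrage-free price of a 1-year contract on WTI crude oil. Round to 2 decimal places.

Net carry = r + u − y = 0.0407 + 0.0259 − 0.0485 = 0.0181
F = S·e^((r+u−y)T) = 56.23 · e^(0.0181 × 1) = 56.23 · e^0.018100
= 56.23 × 1.018265 = $57.26 per barrel

$57.26 per barrel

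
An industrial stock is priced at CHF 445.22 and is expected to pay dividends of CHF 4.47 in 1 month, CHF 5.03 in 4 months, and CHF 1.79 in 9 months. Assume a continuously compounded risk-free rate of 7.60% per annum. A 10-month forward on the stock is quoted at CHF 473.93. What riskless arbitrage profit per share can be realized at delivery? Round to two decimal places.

PV(dividends) I = 4.47·e^(−0.0760·1/12) + 5.03·e^(−0.0760·4/12) + 1.79·e^(−0.0760·9/12) = 11.0368
Fair forward F* = (S − I)·e^(rT) = (445.22 − 11.0368)·e^0.063333 = 434.1832 × 1.065382 = 462.5710
Market CHF 473.93 > fair 462.5710: forward overpriced → cash-and-carry (borrow at r, buy the stock and collect the dividends, short the forward).
Profit at T = |F_mkt − F*| = |473.93 − 462.5710| = CHF 11.36 per share

CHF 11.36 per share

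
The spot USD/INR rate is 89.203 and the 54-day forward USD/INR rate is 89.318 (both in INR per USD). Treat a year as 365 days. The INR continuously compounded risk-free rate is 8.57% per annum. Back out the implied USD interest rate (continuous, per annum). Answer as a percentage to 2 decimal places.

7.70%

F = S·e^((r_INR − r_USD)T) ⇒ r_USD = r_INR − ln(F/S)/T
ln(89.318/89.203) = 0.001288; /(54/365) = 0.008706
r_USD = 0.0857 − 0.008706 = 0.076994
r_USD = 7.70%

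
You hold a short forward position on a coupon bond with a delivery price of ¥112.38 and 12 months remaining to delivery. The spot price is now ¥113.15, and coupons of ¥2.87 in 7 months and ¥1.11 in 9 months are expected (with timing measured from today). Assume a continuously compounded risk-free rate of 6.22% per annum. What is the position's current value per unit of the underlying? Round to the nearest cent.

PV(remaining coupons) I = 2.87·e^(−0.0622·7/12) + 1.11·e^(−0.0622·9/12) = 3.8271
Current forward F = (S − I)·e^(rT) = (113.15 − 3.8271)·e^(0.0622·12/12) = 109.3229 × 1.064175 = 116.3387
Value (long) = (F − K)·e^(−rT) = (116.3387 − 112.38) × 0.939695 = 3.7200
Short position value = −(long value) = -¥3.72

-¥3.72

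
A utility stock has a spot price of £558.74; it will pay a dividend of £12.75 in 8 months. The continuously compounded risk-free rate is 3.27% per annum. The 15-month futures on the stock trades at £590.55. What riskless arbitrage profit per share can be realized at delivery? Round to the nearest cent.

£21.49 per share

PV(dividends) I = 12.75·e^(−0.0327·8/12) = 12.4751
Fair futures F* = (S − I)·e^(rT) = (558.74 − 12.4751)·e^0.040875 = 546.2649 × 1.041722 = 569.0562
Market £590.55 > fair 569.0562: forward overpriced → cash-and-carry (borrow at r, buy the stock and collect the dividends, short the forward).
Profit at T = |F_mkt − F*| = |590.55 − 569.0562| = £21.49 per share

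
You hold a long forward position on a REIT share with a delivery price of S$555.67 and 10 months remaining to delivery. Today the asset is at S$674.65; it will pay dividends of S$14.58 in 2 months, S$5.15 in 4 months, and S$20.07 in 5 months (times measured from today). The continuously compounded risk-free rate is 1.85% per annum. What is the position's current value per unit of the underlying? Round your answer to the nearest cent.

PV(remaining dividends) I = 14.58·e^(−0.0185·2/12) + 5.15·e^(−0.0185·4/12) + 20.07·e^(−0.0185·5/12) = 39.5693
Current forward F = (S − I)·e^(rT) = (674.65 − 39.5693)·e^(0.0185·10/12) = 635.0807 × 1.015536 = 644.9473
Value (long) = (F − K)·e^(−rT) = (644.9473 − 555.67) × 0.984702 = 87.9115
Value = S$87.91

S$87.91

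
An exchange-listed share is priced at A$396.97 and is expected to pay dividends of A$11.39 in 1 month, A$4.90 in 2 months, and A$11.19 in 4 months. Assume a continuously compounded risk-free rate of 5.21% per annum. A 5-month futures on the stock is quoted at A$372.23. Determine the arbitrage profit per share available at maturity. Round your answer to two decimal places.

A$5.66 per share

PV(dividends) I = 11.39·e^(−0.0521·1/12) + 4.90·e^(−0.0521·2/12) + 11.19·e^(−0.0521·4/12) = 27.1956
Fair futures F* = (S − I)·e^(rT) = (396.97 − 27.1956)·e^0.021708 = 369.7744 × 1.021945 = 377.8891
Market A$372.23 < fair 377.8891: forward underpriced → reverse cash-and-carry (short the stock, invest proceeds at r, pay the dividends, go long the forward).
Profit at T = |F_mkt − F*| = |372.23 − 377.8891| = A$5.66 per share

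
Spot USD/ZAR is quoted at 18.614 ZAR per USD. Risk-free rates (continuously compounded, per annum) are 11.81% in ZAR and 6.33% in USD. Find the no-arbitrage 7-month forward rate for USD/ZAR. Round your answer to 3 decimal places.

19.219

F = S·e^((r_ZAR − r_USD)T) = 18.614 · e^((0.1181 − 0.0633) × 7/12)
= 18.614 · e^0.031967 = 18.614 × 1.032483
F = 19.219 ZAR per USD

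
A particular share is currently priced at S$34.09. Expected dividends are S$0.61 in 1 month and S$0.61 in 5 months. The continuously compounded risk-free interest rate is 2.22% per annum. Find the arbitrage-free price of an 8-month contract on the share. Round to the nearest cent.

S$33.37

PV(dividends) I = 0.61·e^(−0.0222·1/12) + 0.61·e^(−0.0222·5/12)
I = 0.6089 + 0.6044 = 1.2133
F = (S − I)·e^(rT) = (34.09 − 1.2133) · e^(0.0222·8/12)
= 32.8767 · e^0.014800 = 32.8767 × 1.014910 = S$33.37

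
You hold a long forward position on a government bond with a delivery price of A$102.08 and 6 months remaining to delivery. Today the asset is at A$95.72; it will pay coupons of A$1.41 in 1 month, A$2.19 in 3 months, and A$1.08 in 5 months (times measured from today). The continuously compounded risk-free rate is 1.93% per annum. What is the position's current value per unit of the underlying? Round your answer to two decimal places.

-A$10.04

PV(remaining coupons) I = 1.41·e^(−0.0193·1/12) + 2.19·e^(−0.0193·3/12) + 1.08·e^(−0.0193·5/12) = 4.6585
Current forward F = (S − I)·e^(rT) = (95.72 − 4.6585)·e^(0.0193·6/12) = 91.0615 × 1.009697 = 91.9445
Value (long) = (F − K)·e^(−rT) = (91.9445 − 102.08) × 0.990396 = -10.0382
Value = -A$10.04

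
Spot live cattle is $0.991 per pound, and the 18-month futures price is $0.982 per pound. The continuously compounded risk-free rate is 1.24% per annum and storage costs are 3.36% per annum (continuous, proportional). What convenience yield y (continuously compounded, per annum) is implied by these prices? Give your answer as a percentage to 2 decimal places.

5.21%

F = S·e^((r+u−y)T) ⇒ (r+u−y) = ln(F/S)/T
ln(0.982/0.991) = -0.009123; /T ⇒ -0.006082
y = r + u − ln(F/S)/T = 0.0124 + 0.0336 + 0.006082 = 0.052082
y = 5.21%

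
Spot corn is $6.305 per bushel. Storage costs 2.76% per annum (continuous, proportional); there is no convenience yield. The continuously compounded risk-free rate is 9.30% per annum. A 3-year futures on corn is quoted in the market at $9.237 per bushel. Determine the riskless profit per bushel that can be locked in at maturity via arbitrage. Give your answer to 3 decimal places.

Fair futures: F* = S·e^(carry·T), with carry = (r + u) = 0.0930 + 0.0276 = 0.1206
F* = 6.305 · e^(0.1206 × 3) = 6.305 · e^0.361800 = 6.305 × 1.435912 = $9.0534
Market $9.237 > fair $9.0534: forward overpriced → cash-and-carry (buy spot, short the forward).
At maturity, profit = |F_mkt − F*| = |9.237 − 9.0534| = $0.184 per bushel

$0.184 per bushel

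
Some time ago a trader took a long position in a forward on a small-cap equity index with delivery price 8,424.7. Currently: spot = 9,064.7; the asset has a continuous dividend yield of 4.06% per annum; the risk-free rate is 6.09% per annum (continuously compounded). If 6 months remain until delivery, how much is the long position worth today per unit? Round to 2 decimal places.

Current fair forward for the remaining 6 months: F = S·e^((r − q)·T), (r − q) = 0.0609 − 0.0406 = 0.0203
F = 9064.7 · e^(0.0203 × 6/12) = 9064.7 × 1.01020169 = 9157.1753
Value of long forward = (F − K)·e^(−rT) = (9157.1753 − 8424.7) · e^(−0.0609·6/12)
= 732.4753 × 0.97000893 = 710.51

710.51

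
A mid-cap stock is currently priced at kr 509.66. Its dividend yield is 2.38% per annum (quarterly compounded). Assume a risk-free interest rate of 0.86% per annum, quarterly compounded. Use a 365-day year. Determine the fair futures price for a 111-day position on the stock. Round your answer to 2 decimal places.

kr 507.32

F = S · (1+r/4)^(4T) / (1+q/4)^(4T)
= 509.66 × 1.002616 / 1.007242 = 509.66 × 0.995407
F = kr 507.32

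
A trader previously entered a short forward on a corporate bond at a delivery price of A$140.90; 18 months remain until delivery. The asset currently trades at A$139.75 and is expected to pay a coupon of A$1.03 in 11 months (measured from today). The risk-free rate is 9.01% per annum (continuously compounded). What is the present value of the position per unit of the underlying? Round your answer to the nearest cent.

PV(remaining coupons) I = 1.03·e^(−0.0901·11/12) = 0.9483
Current forward F = (S − I)·e^(rT) = (139.75 − 0.9483)·e^(0.0901·18/12) = 138.8017 × 1.144708 = 158.8874
Value (long) = (F − K)·e^(−rT) = (158.8874 − 140.90) × 0.873585 = 15.7135
Short position value = −(long value) = -A$15.71

-A$15.71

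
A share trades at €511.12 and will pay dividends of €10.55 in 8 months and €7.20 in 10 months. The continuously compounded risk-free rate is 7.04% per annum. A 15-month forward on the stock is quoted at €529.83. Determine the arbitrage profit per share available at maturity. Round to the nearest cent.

PV(dividends) I = 10.55·e^(−0.0704·8/12) + 7.20·e^(−0.0704·10/12) = 16.8560
Fair forward F* = (S − I)·e^(rT) = (511.12 − 16.8560)·e^0.088000 = 494.2640 × 1.091988 = 539.7304
Market €529.83 < fair 539.7304: forward underpriced → reverse cash-and-carry (short the stock, invest proceeds at r, pay the dividends, go long the forward).
Profit at T = |F_mkt − F*| = |529.83 − 539.7304| = €9.90 per share

€9.90 per share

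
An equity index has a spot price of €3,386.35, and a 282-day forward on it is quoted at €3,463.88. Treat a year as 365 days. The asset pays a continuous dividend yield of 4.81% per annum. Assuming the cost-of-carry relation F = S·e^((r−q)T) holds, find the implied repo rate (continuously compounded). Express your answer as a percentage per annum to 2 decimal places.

7.74%

From F = S·e^((r−q)T): (r − q) = ln(F/S)/T
ln(3463.88/3386.35) = ln(1.022895) = 0.022637
(r − q) = 0.022637 / (282/365) = 0.029300
r = ln(F/S)/T + q = 0.029300 + 0.0481 = 0.077400
r = 7.74%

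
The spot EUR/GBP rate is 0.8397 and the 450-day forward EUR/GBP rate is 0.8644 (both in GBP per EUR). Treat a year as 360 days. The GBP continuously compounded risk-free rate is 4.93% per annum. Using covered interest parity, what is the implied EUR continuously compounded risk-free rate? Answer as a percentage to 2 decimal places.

2.61%

F = S·e^((r_GBP − r_EUR)T) ⇒ r_EUR = r_GBP − ln(F/S)/T
ln(0.8644/0.8397) = 0.028991; /(450/360) = 0.023193
r_EUR = 0.0493 − 0.023193 = 0.026107
r_EUR = 2.61%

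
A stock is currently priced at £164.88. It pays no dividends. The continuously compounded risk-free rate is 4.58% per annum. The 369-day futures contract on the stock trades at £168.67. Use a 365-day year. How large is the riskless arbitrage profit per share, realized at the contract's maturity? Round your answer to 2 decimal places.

£4.02 per share

Fair futures: F* = S·e^(carry·T), with carry = r = 0.0458
F* = 164.88 · e^(0.0458 × 369/365) = 164.88 · e^0.046302 = 164.88 × 1.047391 = £172.6938
Market £168.67 < fair £172.6938: forward underpriced → reverse cash-and-carry (short spot, go long the forward).
At maturity, profit = |F_mkt − F*| = |168.67 − 172.6938| = £4.02 per share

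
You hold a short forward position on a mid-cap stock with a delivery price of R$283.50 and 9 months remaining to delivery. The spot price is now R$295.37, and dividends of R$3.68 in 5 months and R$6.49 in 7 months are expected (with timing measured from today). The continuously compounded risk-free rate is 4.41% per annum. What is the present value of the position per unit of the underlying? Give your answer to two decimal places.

PV(remaining dividends) I = 3.68·e^(−0.0441·5/12) + 6.49·e^(−0.0441·7/12) = 9.9382
Current forward F = (S − I)·e^(rT) = (295.37 − 9.9382)·e^(0.0441·9/12) = 285.4318 × 1.033628 = 295.0303
Value (long) = (F − K)·e^(−rT) = (295.0303 − 283.50) × 0.967466 = 11.1552
Short position value = −(long value) = -R$11.16

-R$11.16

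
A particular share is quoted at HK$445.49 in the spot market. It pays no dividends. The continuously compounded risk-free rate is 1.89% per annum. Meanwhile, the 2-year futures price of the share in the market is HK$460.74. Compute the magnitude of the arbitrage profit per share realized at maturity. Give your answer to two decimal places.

Fair futures: F* = S·e^(carry·T), with carry = r = 0.0189
F* = 445.49 · e^(0.0189 × 2) = 445.49 · e^0.037800 = 445.49 × 1.038524 = HK$462.6521
Market HK$460.74 < fair HK$462.6521: forward underpriced → reverse cash-and-carry (short spot, go long the forward).
At maturity, profit = |F_mkt − F*| = |460.74 − 462.6521| = HK$1.91 per share

HK$1.91 per share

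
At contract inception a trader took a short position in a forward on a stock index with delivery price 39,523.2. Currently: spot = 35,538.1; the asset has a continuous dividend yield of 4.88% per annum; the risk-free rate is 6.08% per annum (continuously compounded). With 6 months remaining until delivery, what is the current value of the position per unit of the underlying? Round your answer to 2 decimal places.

Current fair forward for the remaining 6 months: F = S·e^((r − q)·T), (r − q) = 0.0608 − 0.0488 = 0.0120
F = 35538.1 · e^(0.0120 × 6/12) = 35538.1 × 1.00601804 = 35751.9697
Value of long forward = (F − K)·e^(−rT) = (35751.9697 − 39523.2) · e^(−0.0608·6/12)
= -3771.2303 × 0.97005743 = -3658.31
Short position value = −(long value) = 3658.31

3658.31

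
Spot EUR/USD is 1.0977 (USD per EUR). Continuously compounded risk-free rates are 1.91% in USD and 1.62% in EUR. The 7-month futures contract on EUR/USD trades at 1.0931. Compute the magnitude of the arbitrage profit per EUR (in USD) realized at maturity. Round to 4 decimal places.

Fair futures: F* = S·e^(carry·T), with carry = (r_USD − r_EUR) = 0.0191 − 0.0162 = 0.0029
F* = 1.0977 · e^(0.0029 × 7/12) = 1.0977 · e^0.001692 = 1.0977 × 1.001693 = 1.0996
Market 1.0931 < fair 1.0996: forward underpriced → reverse cash-and-carry (short spot, go long the forward).
At maturity, profit = |F_mkt − F*| = |1.0931 − 1.0996| = 0.0065 per EUR (in USD)

0.0065 per EUR (in USD)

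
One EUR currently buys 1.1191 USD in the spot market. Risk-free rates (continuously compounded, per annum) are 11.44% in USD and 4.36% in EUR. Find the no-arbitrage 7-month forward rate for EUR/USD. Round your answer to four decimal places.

1.1663

F = S·e^((r_USD − r_EUR)T) = 1.1191 · e^((0.1144 − 0.0436) × 7/12)
= 1.1191 · e^0.041300 = 1.1191 × 1.042165
F = 1.1663 USD per EUR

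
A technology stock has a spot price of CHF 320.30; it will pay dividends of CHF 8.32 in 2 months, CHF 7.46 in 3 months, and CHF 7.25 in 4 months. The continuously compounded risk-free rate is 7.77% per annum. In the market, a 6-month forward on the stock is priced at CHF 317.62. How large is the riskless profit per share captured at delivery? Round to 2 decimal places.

CHF 8.12 per share

PV(dividends) I = 8.32·e^(−0.0777·2/12) + 7.46·e^(−0.0777·3/12) + 7.25·e^(−0.0777·4/12) = 22.5941
Fair forward F* = (S − I)·e^(rT) = (320.30 − 22.5941)·e^0.038850 = 297.7059 × 1.039615 = 309.4995
Market CHF 317.62 > fair 309.4995: forward overpriced → cash-and-carry (borrow at r, buy the stock and collect the dividends, short the forward).
Profit at T = |F_mkt − F*| = |317.62 − 309.4995| = CHF 8.12 per share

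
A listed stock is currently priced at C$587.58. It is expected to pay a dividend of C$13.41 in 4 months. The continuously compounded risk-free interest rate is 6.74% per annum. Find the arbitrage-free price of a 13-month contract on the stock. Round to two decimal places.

PV(dividends) I = 13.41·e^(−0.0674·4/12)
I = 13.1121
F = (S − I)·e^(rT) = (587.58 − 13.1121) · e^(0.0674·13/12)
= 574.4679 · e^0.073017 = 574.4679 × 1.075749 = C$617.98

C$617.98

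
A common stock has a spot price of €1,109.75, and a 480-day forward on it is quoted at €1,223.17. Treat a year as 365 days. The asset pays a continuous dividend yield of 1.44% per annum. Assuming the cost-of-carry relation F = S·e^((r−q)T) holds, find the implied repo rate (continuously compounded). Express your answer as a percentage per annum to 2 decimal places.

From F = S·e^((r−q)T): (r − q) = ln(F/S)/T
ln(1223.17/1109.75) = ln(1.102203) = 0.097311
(r − q) = 0.097311 / (480/365) = 0.073997
r = ln(F/S)/T + q = 0.073997 + 0.0144 = 0.088397
r = 8.84%

8.84%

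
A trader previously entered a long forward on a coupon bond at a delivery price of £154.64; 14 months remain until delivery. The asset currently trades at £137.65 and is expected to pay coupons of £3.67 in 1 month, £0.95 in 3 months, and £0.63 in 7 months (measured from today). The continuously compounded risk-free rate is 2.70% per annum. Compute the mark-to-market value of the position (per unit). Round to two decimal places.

PV(remaining coupons) I = 3.67·e^(−0.0270·1/12) + 0.95·e^(−0.0270·3/12) + 0.63·e^(−0.0270·7/12) = 5.2255
Current forward F = (S − I)·e^(rT) = (137.65 − 5.2255)·e^(0.0270·14/12) = 132.4245 × 1.032001 = 136.6622
Value (long) = (F − K)·e^(−rT) = (136.6622 − 154.64) × 0.968991 = -17.4203
Value = -£17.42

-£17.42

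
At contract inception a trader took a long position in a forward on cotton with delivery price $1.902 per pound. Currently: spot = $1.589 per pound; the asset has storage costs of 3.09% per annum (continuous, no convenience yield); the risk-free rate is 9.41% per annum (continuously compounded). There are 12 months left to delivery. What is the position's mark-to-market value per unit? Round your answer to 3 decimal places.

-$0.092 per pound

Current fair forward for the remaining 12 months: F = S·e^((r + u)·T), (r + u) = 0.0941 + 0.0309 = 0.1250
F = 1.589 · e^(0.1250 × 12/12) = 1.589 × 1.133148 = 1.8006
Value of long forward = (F − K)·e^(−rT) = (1.8006 − 1.902) · e^(−0.0941·12/12)
= -0.1014 × 0.910192 = -0.092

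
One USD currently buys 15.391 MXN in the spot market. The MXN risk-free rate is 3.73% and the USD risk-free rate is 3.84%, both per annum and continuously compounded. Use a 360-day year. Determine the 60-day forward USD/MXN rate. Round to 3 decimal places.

15.388

F = S·e^((r_MXN − r_USD)T) = 15.391 · e^((0.0373 − 0.0384) × 60/360)
= 15.391 · e^-0.000183 = 15.391 × 0.999817
F = 15.388 MXN per USD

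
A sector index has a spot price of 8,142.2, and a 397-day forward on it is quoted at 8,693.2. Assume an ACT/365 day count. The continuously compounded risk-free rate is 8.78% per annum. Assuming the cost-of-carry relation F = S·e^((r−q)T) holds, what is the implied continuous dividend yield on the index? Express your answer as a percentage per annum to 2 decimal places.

From F = S·e^((r−q)T): (r − q) = ln(F/S)/T
ln(8693.2/8142.2) = ln(1.067672) = 0.065481
(r − q) = 0.065481 / (397/365) = 0.060203
q = r − ln(F/S)/T = 0.0878 − 0.060203 = 0.027597
q = 2.76%

2.76%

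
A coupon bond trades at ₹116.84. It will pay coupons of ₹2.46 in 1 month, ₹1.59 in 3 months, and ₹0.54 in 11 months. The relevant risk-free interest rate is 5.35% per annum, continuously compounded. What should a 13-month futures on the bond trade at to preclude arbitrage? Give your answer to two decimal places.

₹119.01

PV(coupons) I = 2.46·e^(−0.0535·1/12) + 1.59·e^(−0.0535·3/12) + 0.54·e^(−0.0535·11/12)
I = 2.4491 + 1.5689 + 0.5142 = 4.5322
F = (S − I)·e^(rT) = (116.84 − 4.5322) · e^(0.0535·13/12)
= 112.3078 · e^0.057958 = 112.3078 × 1.059670 = ₹119.01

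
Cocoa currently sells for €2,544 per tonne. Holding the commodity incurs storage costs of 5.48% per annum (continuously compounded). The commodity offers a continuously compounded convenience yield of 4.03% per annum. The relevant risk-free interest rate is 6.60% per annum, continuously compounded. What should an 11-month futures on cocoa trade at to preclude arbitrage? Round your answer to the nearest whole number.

€2,739 per tonne

Net carry = r + u − y = 0.0660 + 0.0548 − 0.0403 = 0.0805
F = S·e^((r+u−y)T) = 2544 · e^(0.0805 × 11/12) = 2544 · e^0.073792
= 2544 × 1.076583 = €2,739 per tonne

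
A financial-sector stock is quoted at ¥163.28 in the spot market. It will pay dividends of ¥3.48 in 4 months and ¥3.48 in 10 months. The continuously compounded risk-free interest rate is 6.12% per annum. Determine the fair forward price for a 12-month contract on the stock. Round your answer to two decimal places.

¥166.44

PV(dividends) I = 3.48·e^(−0.0612·4/12) + 3.48·e^(−0.0612·10/12)
I = 3.4097 + 3.3070 = 6.7167
F = (S − I)·e^(rT) = (163.28 − 6.7167) · e^(0.0612·12/12)
= 156.5633 · e^0.061200 = 156.5633 × 1.063112 = ¥166.44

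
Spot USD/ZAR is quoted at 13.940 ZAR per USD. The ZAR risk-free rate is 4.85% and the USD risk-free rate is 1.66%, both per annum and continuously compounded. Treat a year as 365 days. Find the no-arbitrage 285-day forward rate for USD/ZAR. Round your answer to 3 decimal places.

F = S·e^((r_ZAR − r_USD)T) = 13.940 · e^((0.0485 − 0.0166) × 285/365)
= 13.940 · e^0.024908 = 13.940 × 1.025221
F = 14.292 ZAR per USD

14.292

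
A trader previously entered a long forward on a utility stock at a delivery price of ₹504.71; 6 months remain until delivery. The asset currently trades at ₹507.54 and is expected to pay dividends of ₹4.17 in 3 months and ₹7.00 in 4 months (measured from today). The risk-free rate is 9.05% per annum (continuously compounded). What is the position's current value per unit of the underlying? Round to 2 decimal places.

₹14.29

PV(remaining dividends) I = 4.17·e^(−0.0905·3/12) + 7.00·e^(−0.0905·4/12) = 10.8687
Current forward F = (S − I)·e^(rT) = (507.54 − 10.8687)·e^(0.0905·6/12) = 496.6713 × 1.046289 = 519.6617
Value (long) = (F − K)·e^(−rT) = (519.6617 − 504.71) × 0.955759 = 14.2902
Value = ₹14.29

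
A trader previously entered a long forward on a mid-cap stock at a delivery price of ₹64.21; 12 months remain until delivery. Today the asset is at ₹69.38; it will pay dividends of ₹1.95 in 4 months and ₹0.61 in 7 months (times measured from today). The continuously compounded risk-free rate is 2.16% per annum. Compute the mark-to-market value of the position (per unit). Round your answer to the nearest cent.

₹4.00

PV(remaining dividends) I = 1.95·e^(−0.0216·4/12) + 0.61·e^(−0.0216·7/12) = 2.5384
Current forward F = (S − I)·e^(rT) = (69.38 − 2.5384)·e^(0.0216·12/12) = 66.8416 × 1.021835 = 68.3011
Value (long) = (F − K)·e^(−rT) = (68.3011 − 64.21) × 0.978632 = 4.0037
Value = ₹4.00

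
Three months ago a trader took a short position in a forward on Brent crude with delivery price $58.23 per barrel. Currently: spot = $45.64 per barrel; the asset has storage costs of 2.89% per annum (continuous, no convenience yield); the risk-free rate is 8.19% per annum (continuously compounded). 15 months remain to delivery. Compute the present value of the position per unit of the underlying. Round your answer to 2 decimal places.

$5.24 per barrel

Current fair forward for the remaining 15 months: F = S·e^((r + u)·T), (r + u) = 0.0819 + 0.0289 = 0.1108
F = 45.64 · e^(0.1108 × 15/12) = 45.64 × 1.148550 = 52.4198
Value of long forward = (F − K)·e^(−rT) = (52.4198 − 58.23) · e^(−0.0819·15/12)
= -5.8102 × 0.902691 = -5.24
Short position value = −(long value) = $5.24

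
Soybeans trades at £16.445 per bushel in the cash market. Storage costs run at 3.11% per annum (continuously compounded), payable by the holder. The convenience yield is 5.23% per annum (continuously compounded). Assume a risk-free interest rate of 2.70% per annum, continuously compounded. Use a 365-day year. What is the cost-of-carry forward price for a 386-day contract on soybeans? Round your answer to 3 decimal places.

Net carry = r + u − y = 0.0270 + 0.0311 − 0.0523 = 0.0058
F = S·e^((r+u−y)T) = 16.445 · e^(0.0058 × 386/365) = 16.445 · e^0.006134
= 16.445 × 1.006153 = £16.546 per bushel

£16.546 per bushel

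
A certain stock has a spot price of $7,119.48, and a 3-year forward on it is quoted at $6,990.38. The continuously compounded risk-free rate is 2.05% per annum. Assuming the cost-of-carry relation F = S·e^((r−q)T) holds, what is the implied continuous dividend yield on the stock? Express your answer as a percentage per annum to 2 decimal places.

2.66%

From F = S·e^((r−q)T): (r − q) = ln(F/S)/T
ln(6990.38/7119.48) = ln(0.981867) = -0.018299
(r − q) = -0.018299 / (3) = -0.006100
q = r − ln(F/S)/T = 0.0205 + 0.006100 = 0.026600
q = 2.66%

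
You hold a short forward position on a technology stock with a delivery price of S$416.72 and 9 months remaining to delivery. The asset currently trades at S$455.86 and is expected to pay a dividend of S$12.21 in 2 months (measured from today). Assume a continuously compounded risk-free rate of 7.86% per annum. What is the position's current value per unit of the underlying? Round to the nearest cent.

-S$50.94

PV(remaining dividends) I = 12.21·e^(−0.0786·2/12) = 12.0511
Current forward F = (S − I)·e^(rT) = (455.86 − 12.0511)·e^(0.0786·9/12) = 443.8089 × 1.060722 = 470.7579
Value (long) = (F − K)·e^(−rT) = (470.7579 − 416.72) × 0.942754 = 50.9444
Short position value = −(long value) = -S$50.94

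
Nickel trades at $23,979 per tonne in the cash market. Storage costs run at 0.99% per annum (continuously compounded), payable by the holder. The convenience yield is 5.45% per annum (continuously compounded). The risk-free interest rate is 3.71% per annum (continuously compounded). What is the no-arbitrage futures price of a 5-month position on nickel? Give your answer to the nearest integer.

$23,904 per tonne

Net carry = r + u − y = 0.0371 + 0.0099 − 0.0545 = -0.0075
F = S·e^((r+u−y)T) = 23979 · e^(-0.0075 × 5/12) = 23979 · e^-0.003125
= 23979 × 0.996880 = $23,904 per tonne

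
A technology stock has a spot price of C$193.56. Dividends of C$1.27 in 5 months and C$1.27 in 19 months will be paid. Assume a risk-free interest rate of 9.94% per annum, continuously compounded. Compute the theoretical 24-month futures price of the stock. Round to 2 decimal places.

C$233.32

PV(dividends) I = 1.27·e^(−0.0994·5/12) + 1.27·e^(−0.0994·19/12)
I = 1.2185 + 1.0851 = 2.3036
F = (S − I)·e^(rT) = (193.56 − 2.3036) · e^(0.0994·24/12)
= 191.2564 · e^0.198800 = 191.2564 × 1.219938 = C$233.32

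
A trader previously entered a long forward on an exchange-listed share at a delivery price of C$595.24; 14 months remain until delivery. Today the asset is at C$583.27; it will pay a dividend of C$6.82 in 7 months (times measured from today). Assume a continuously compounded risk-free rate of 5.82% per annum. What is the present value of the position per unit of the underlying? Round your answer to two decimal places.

PV(remaining dividends) I = 6.82·e^(−0.0582·7/12) = 6.5923
Current forward F = (S − I)·e^(rT) = (583.27 − 6.5923)·e^(0.0582·14/12) = 576.6777 × 1.070258 = 617.1939
Value (long) = (F − K)·e^(−rT) = (617.1939 − 595.24) × 0.934354 = 20.5127
Value = C$20.51

C$20.51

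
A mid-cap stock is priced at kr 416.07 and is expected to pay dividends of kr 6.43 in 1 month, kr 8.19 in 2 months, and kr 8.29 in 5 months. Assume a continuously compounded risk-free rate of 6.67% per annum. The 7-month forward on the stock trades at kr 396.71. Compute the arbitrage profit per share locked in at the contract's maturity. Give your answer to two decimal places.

kr 12.42 per share

PV(dividends) I = 6.43·e^(−0.0667·1/12) + 8.19·e^(−0.0667·2/12) + 8.29·e^(−0.0667·5/12) = 22.5566
Fair forward F* = (S − I)·e^(rT) = (416.07 − 22.5566)·e^0.038908 = 393.5134 × 1.039675 = 409.1260
Market kr 396.71 < fair 409.1260: forward underpriced → reverse cash-and-carry (short the stock, invest proceeds at r, pay the dividends, go long the forward).
Profit at T = |F_mkt − F*| = |396.71 − 409.1260| = kr 12.42 per share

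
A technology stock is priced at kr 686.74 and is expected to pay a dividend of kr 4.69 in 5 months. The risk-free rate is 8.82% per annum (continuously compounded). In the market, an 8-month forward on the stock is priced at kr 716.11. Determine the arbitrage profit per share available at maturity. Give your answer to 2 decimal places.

PV(dividends) I = 4.69·e^(−0.0882·5/12) = 4.5208
Fair forward F* = (S − I)·e^(rT) = (686.74 − 4.5208)·e^0.058800 = 682.2192 × 1.060563 = 723.5364
Market kr 716.11 < fair 723.5364: forward underpriced → reverse cash-and-carry (short the stock, invest proceeds at r, pay the dividends, go long the forward).
Profit at T = |F_mkt − F*| = |716.11 − 723.5364| = kr 7.43 per share

kr 7.43 per share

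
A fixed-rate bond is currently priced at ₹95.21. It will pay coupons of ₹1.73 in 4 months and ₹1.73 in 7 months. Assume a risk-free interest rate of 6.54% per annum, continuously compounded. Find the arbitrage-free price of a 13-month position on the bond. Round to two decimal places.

PV(coupons) I = 1.73·e^(−0.0654·4/12) + 1.73·e^(−0.0654·7/12)
I = 1.6927 + 1.6652 = 3.3579
F = (S − I)·e^(rT) = (95.21 − 3.3579) · e^(0.0654·13/12)
= 91.8521 · e^0.070850 = 91.8521 × 1.073420 = ₹98.60

₹98.60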